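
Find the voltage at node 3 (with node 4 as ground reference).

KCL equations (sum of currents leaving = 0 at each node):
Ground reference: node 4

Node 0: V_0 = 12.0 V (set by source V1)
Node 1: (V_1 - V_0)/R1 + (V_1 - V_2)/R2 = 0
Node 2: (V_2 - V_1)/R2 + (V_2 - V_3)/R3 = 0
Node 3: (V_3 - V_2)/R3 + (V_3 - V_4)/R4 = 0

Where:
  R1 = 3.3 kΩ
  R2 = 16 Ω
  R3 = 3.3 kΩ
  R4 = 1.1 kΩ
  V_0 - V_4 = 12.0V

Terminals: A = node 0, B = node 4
Nodal analysis, taking node 4 as the 0 V reference.
Source V1 fixes V_0 = 12 V.
KCL at each unknown node (sum of currents leaving = 0; resistances in Ω):
  Node 1: (V_1 - 12)/3300 + (V_1 - V_2)/16 = 0
  Node 2: (V_2 - V_1)/16 + (V_2 - V_3)/3300 = 0
  Node 3: (V_3 - V_2)/3300 + (V_3 - 0)/1100 = 0
Collecting terms (coefficients in siemens):
  0.0628·V_1 - 0.0625·V_2 = 0.003636
  0.0628·V_2 - 0.0625·V_1 - 0.000303·V_3 = 0
  0.001212·V_3 - 0.000303·V_2 = 0
Solving these 3 simultaneous equations (Gaussian elimination) gives:
  V_1 = 6.868 V, V_2 = 6.843 V, V_3 = 1.711 V
The requested potential is V_3 = 1.711 V.

Final answer: V_3 = 1.711 V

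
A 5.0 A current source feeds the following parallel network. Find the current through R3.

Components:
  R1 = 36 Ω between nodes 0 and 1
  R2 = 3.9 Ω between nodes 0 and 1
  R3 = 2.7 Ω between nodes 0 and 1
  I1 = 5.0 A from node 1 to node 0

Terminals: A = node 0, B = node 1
All resistors sit directly between nodes 0 and 1, so they are in parallel and share one voltage V; the full source current 5 A splits among them.
1/R_par = 1/36 + 1/3.9 + 1/2.7 = 0.6546 S  =>  R_par = 1.528 Ω
V = I × R_par = 5 × 1.528 = 7.639 V
I_R3 = V/R3 = 7.639/2.7 = 2.829 A

Final answer: 2.829 A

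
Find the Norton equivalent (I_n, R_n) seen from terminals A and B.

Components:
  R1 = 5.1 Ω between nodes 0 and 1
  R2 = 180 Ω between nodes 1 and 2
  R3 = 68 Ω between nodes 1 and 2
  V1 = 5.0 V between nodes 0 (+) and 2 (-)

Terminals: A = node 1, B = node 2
Find the Thévenin equivalent first; then I_n = V_th/R_th and R_n = R_th.
Step 1 — V_th is the open-circuit voltage V_A - V_B (nothing connected across the terminals).
Nodal analysis, taking node 2 as the 0 V reference.
Source V1 fixes V_0 = 5 V.
KCL at each unknown node (sum of currents leaving = 0; resistances in Ω):
  Node 1: (V_1 - 5)/5.1 + (V_1 - 0)/180 + (V_1 - 0)/68 = 0
Collecting terms: 0.2163 × V_1 = 0.9804  =>  V_1 = 4.532 V
V_th = V_1 - V_2 = 4.532 - 0 = 4.532 V
Step 2 — R_th: zero the source — replace V1 by a short circuit (node 2 merges into node 0) — and find the resistance seen between A (node 1) and B (node 0).
Reduce the network between node 1 (A) and node 0 (B) by series/parallel combination:
  Rp1 = R1 ‖ R2 ‖ R3 (parallel, all between nodes 0 and 1) = 1/(1/5.1 + 1/180 + 1/68) = 4.622 Ω
R_th = 4.622 Ω
I_n = V_th/R_th = 4.532/4.622 = 0.9804 A, and R_n = R_th = 4.622 Ω

Final answer: I_n = 0.9804 A, R_n = 4.622 Ω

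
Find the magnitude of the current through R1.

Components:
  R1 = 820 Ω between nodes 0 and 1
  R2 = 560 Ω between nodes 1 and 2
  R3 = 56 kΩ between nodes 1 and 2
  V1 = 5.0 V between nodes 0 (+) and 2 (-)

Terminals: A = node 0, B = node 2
Nodal analysis, taking node 2 as the 0 V reference.
Source V1 fixes V_0 = 5 V.
KCL at each unknown node (sum of currents leaving = 0; resistances in Ω):
  Node 1: (V_1 - 5)/820 + (V_1 - 0)/560 + (V_1 - 0)/56000 = 0
Collecting terms: 0.003023 × V_1 = 0.006098  =>  V_1 = 2.017 V
I_R1 = (V_0 - V_1)/R1 = (5 - 2.017)/820 = 0.003638 A
|I_R1| = 0.003638 A

Final answer: |I_R1| = 0.003638 A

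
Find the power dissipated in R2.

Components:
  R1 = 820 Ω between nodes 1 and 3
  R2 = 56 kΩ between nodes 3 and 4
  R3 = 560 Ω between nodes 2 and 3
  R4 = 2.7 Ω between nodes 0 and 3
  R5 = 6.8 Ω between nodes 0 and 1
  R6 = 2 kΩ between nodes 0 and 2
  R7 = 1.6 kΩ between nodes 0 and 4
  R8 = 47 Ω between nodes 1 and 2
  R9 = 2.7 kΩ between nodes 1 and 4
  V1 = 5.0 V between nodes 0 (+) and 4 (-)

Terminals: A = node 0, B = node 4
Nodal analysis, taking node 4 as the 0 V reference.
Source V1 fixes V_0 = 5 V.
KCL at each unknown node (sum of currents leaving = 0; resistances in Ω):
  Node 1: (V_1 - V_3)/820 + (V_1 - 5)/6.8 + (V_1 - V_2)/47 + (V_1 - 0)/2700 = 0
  Node 2: (V_2 - V_3)/560 + (V_2 - 5)/2000 + (V_2 - V_1)/47 = 0
  Node 3: (V_3 - V_1)/820 + (V_3 - 0)/56000 + (V_3 - V_2)/560 + (V_3 - 5)/2.7 = 0
Collecting terms (coefficients in siemens):
  0.1699·V_1 - 0.02128·V_2 - 0.00122·V_3 = 0.7353
  0.02356·V_2 - 0.02128·V_1 - 0.001786·V_3 = 0.0025
  0.3734·V_3 - 0.00122·V_1 - 0.001786·V_2 = 1.852
Solving these 3 simultaneous equations (Gaussian elimination) gives:
  V_1 = 4.988 V, V_2 = 4.989 V, V_3 = 5 V
I_R2 = (V_3 - V_4)/R2 = (5 - 0)/56000 = 0.00008928 A
P_R2 = I_R2² × R2 = (0.00008928)² × 56000 = 0.0004464 W

Final answer: 0.0004464 W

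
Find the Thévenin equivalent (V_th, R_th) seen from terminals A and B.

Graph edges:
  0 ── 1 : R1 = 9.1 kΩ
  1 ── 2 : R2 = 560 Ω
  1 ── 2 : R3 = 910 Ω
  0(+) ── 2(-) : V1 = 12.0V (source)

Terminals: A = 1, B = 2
Step 1 — V_th is the open-circuit voltage V_A - V_B (nothing connected across the terminals).
Nodal analysis, taking node 2 as the 0 V reference.
Source V1 fixes V_0 = 12 V.
KCL at each unknown node (sum of currents leaving = 0; resistances in Ω):
  Node 1: (V_1 - 12)/9100 + (V_1 - 0)/560 + (V_1 - 0)/910 = 0
Collecting terms: 0.002995 × V_1 = 0.001319  =>  V_1 = 0.4404 V
V_th = V_1 - V_2 = 0.4404 - 0 = 0.4404 V
Step 2 — R_th: zero the source — replace V1 by a short circuit (node 2 merges into node 0) — and find the resistance seen between A (node 1) and B (node 0).
Reduce the network between node 1 (A) and node 0 (B) by series/parallel combination:
  Rp1 = R1 ‖ R2 ‖ R3 (parallel, all between nodes 0 and 1) = 1/(1/9100 + 1/560 + 1/910) = 333.9 Ω
R_th = 333.9 Ω

Final answer: V_th = 0.4404 V, R_th = 333.9 Ω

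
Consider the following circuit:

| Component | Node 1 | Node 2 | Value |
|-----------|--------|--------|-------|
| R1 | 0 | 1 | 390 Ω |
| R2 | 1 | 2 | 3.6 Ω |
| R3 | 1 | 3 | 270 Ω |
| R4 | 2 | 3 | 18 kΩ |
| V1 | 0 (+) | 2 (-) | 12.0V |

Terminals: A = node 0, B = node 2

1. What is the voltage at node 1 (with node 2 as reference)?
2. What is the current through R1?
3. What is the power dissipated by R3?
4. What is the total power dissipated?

Nodal analysis, taking node 2 as the 0 V reference.
Source V1 fixes V_0 = 12 V.
KCL at each unknown node (sum of currents leaving = 0; resistances in Ω):
  Node 1: (V_1 - 12)/390 + (V_1 - 0)/3.6 + (V_1 - V_3)/270 = 0
  Node 3: (V_3 - V_1)/270 + (V_3 - 0)/18000 = 0
Collecting terms (coefficients in siemens):
  0.284·V_1 - 0.003704·V_3 = 0.03077
  0.003759·V_3 - 0.003704·V_1 = 0
Determinant D = (0.284)(0.003759) - (-0.003704)(-0.003704) = 0.001054
V_1 = [(0.03077)(0.003759) - (-0.003704)(0)]/D = 0.1097 V
V_3 = [(0.284)(0) - (0.03077)(-0.003704)]/D = 0.1081 V
Part 1:
  Read off the nodal solution: V_1 = 0.1097 V
Part 2:
  I_R1 = (V_0 - V_1)/R1 = (12 - 0.1097)/390 = 0.03049 A
  Magnitude: I_R1 = 0.03049 A
Part 3:
  I_R3 = (V_1 - V_3)/R3 = (0.1097 - 0.1081)/270 = 0.000006006 A
  P_R3 = I_R3² × R3 = (0.000006006)² × 270 = 0.00000000974 W
Part 4:
  Power in each resistor, P = (ΔV)²/R:
    P_R1 = (12 - 0.1097)²/390 = 0.3625 W
    P_R2 = (0.1097 - 0)²/3.6 = 0.003345 W
    P_R3 = (0.1097 - 0.1081)²/270 = 0.00000000974 W
    P_R4 = (0 - 0.1081)²/18000 = 0.0000006494 W
  P_total = P_R1 + P_R2 + P_R3 + P_R4 = 0.3659 W

Final answers:
1. V_1 = 0.1097 V
2. I_R1 = 0.03049 A
3. P_R3 = 9.74e-09 W
4. P_total = 0.3659 W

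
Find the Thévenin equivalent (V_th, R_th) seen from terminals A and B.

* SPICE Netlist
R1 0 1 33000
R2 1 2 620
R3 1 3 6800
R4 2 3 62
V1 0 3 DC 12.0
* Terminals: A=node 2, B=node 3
Step 1 — V_th is the open-circuit voltage V_A - V_B (nothing connected across the terminals).
Nodal analysis, taking node 3 as the 0 V reference.
Source V1 fixes V_0 = 12 V.
KCL at each unknown node (sum of currents leaving = 0; resistances in Ω):
  Node 1: (V_1 - 12)/33000 + (V_1 - V_2)/620 + (V_1 - 0)/6800 = 0
  Node 2: (V_2 - V_1)/620 + (V_2 - 0)/62 = 0
Collecting terms (coefficients in siemens):
  0.00179·V_1 - 0.001613·V_2 = 0.0003636
  0.01774·V_2 - 0.001613·V_1 = 0
Determinant D = (0.00179)(0.01774) - (-0.001613)(-0.001613) = 0.00002916
V_1 = [(0.0003636)(0.01774) - (-0.001613)(0)]/D = 0.2212 V
V_2 = [(0.00179)(0) - (0.0003636)(-0.001613)]/D = 0.02011 V
V_th = V_2 - V_3 = 0.02011 - 0 = 0.02011 V
Step 2 — R_th: zero the source — replace V1 by a short circuit (node 3 merges into node 0) — and find the resistance seen between A (node 2) and B (node 0).
Reduce the network between node 2 (A) and node 0 (B) by series/parallel combination:
  Rp1 = R1 ‖ R3 (parallel, both between nodes 0 and 1) = 1/(1/33000 + 1/6800) = 5638 Ω
  Rs1 = R2 + Rp1 (series, joined only at node 1) = 620 + 5638 = 6258 Ω
  Rp2 = R4 ‖ Rs1 (parallel, both between nodes 0 and 2) = 1/(1/62 + 1/6258) = 61.39 Ω
R_th = 61.39 Ω

Final answer: V_th = 0.02011 V, R_th = 61.39 Ω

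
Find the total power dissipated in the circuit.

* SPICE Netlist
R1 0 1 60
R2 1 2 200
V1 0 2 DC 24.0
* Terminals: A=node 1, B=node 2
Nodal analysis, taking node 2 as the 0 V reference.
Source V1 fixes V_0 = 24 V.
KCL at each unknown node (sum of currents leaving = 0; resistances in Ω):
  Node 1: (V_1 - 24)/60 + (V_1 - 0)/200 = 0
Collecting terms: 0.02167 × V_1 = 0.4  =>  V_1 = 18.46 V
Power in each resistor, P = (ΔV)²/R:
  P_R1 = (24 - 18.46)²/60 = 0.5112 W
  P_R2 = (18.46 - 0)²/200 = 1.704 W
P_total = P_R1 + P_R2 = 2.215 W

Final answer: 2.215 W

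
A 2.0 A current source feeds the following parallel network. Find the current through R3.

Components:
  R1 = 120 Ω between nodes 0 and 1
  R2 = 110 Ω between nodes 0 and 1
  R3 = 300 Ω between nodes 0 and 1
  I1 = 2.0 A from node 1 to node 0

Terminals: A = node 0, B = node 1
All resistors sit directly between nodes 0 and 1, so they are in parallel and share one voltage V; the full source current 2 A splits among them.
1/R_par = 1/120 + 1/110 + 1/300 = 0.02076 S  =>  R_par = 48.18 Ω
V = I × R_par = 2 × 48.18 = 96.35 V
I_R3 = V/R3 = 96.35/300 = 0.3212 A

Final answer: 0.3212 A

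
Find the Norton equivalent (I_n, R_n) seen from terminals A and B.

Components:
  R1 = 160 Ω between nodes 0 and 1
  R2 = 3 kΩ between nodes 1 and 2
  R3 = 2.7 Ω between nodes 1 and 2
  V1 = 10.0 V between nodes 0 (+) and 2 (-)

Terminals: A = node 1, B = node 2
Find the Thévenin equivalent first; then I_n = V_th/R_th and R_n = R_th.
Step 1 — V_th is the open-circuit voltage V_A - V_B (nothing connected across the terminals).
Nodal analysis, taking node 2 as the 0 V reference.
Source V1 fixes V_0 = 10 V.
KCL at each unknown node (sum of currents leaving = 0; resistances in Ω):
  Node 1: (V_1 - 10)/160 + (V_1 - 0)/3000 + (V_1 - 0)/2.7 = 0
Collecting terms: 0.377 × V_1 = 0.0625  =>  V_1 = 0.1658 V
V_th = V_1 - V_2 = 0.1658 - 0 = 0.1658 V
Step 2 — R_th: zero the source — replace V1 by a short circuit (node 2 merges into node 0) — and find the resistance seen between A (node 1) and B (node 0).
Reduce the network between node 1 (A) and node 0 (B) by series/parallel combination:
  Rp1 = R1 ‖ R2 ‖ R3 (parallel, all between nodes 0 and 1) = 1/(1/160 + 1/3000 + 1/2.7) = 2.653 Ω
R_th = 2.653 Ω
I_n = V_th/R_th = 0.1658/2.653 = 0.0625 A, and R_n = R_th = 2.653 Ω

Final answer: I_n = 0.0625 A, R_n = 2.653 Ω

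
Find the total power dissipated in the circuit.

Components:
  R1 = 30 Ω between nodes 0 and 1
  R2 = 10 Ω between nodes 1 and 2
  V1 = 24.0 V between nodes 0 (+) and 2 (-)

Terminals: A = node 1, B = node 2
Nodal analysis, taking node 2 as the 0 V reference.
Source V1 fixes V_0 = 24 V.
KCL at each unknown node (sum of currents leaving = 0; resistances in Ω):
  Node 1: (V_1 - 24)/30 + (V_1 - 0)/10 = 0
Collecting terms: 0.1333 × V_1 = 0.8  =>  V_1 = 6 V
Power in each resistor, P = (ΔV)²/R:
  P_R1 = (24 - 6)²/30 = 10.8 W
  P_R2 = (6 - 0)²/10 = 3.6 W
P_total = P_R1 + P_R2 = 14.4 W

Final answer: 14.4 W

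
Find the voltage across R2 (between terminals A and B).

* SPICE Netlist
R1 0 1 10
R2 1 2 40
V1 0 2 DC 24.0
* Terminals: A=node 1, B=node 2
R1 and R2 are in series across V1 (node 0 → node 1 → node 2), and the output A–B is taken across R2, so this is a voltage divider.
Series current: I = V1/(R1 + R2) = 24/(10 + 40) = 24/50 = 0.48 A
V_R2 = I × R2 = V1 × R2/(R1 + R2) = 24 × 40/50 = 19.2 V

Final answer: 19.2 V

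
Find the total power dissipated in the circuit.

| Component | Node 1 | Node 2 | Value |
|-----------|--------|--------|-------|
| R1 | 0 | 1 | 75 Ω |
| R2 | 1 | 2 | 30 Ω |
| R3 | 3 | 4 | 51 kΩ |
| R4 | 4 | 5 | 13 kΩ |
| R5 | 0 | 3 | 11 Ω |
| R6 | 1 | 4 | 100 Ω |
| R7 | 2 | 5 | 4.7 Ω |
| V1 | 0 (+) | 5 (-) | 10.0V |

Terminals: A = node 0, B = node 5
Nodal analysis, taking node 5 as the 0 V reference.
Source V1 fixes V_0 = 10 V.
KCL at each unknown node (sum of currents leaving = 0; resistances in Ω):
  Node 1: (V_1 - 10)/75 + (V_1 - V_2)/30 + (V_1 - V_4)/100 = 0
  Node 2: (V_2 - V_1)/30 + (V_2 - 0)/4.7 = 0
  Node 3: (V_3 - V_4)/51000 + (V_3 - 10)/11 = 0
  Node 4: (V_4 - V_3)/51000 + (V_4 - 0)/13000 + (V_4 - V_1)/100 = 0
Collecting terms (coefficients in siemens):
  0.05667·V_1 - 0.03333·V_2 - 0.01·V_4 = 0.1333
  0.2461·V_2 - 0.03333·V_1 = 0
  0.09093·V_3 - 0.00001961·V_4 = 0.9091
  0.0101·V_4 - 0.01·V_1 - 0.00001961·V_3 = 0
Solving these 4 simultaneous equations (Gaussian elimination) gives:
  V_1 = 3.161 V, V_2 = 0.4281 V, V_3 = 9.999 V, V_4 = 3.15 V
Power in each resistor, P = (ΔV)²/R:
  P_R1 = (10 - 3.161)²/75 = 0.6237 W
  P_R2 = (3.161 - 0.4281)²/30 = 0.2489 W
  P_R3 = (9.999 - 3.15)²/51000 = 0.0009197 W
  P_R4 = (3.15 - 0)²/13000 = 0.0007632 W
  P_R5 = (10 - 9.999)²/11 = 0.0000001984 W
  P_R6 = (3.161 - 3.15)²/100 = 0.000001166 W
  P_R7 = (0.4281 - 0)²/4.7 = 0.03899 W
P_total = P_R1 + P_R2 + P_R3 + P_R4 + P_R5 + P_R6 + P_R7 = 0.9133 W

Final answer: 0.9133 W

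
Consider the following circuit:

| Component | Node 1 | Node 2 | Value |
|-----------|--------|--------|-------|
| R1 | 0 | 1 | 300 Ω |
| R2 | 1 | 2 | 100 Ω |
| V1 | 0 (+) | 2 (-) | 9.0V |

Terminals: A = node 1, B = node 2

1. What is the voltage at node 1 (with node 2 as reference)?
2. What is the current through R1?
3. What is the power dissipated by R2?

Nodal analysis, taking node 2 as the 0 V reference.
Source V1 fixes V_0 = 9 V.
KCL at each unknown node (sum of currents leaving = 0; resistances in Ω):
  Node 1: (V_1 - 9)/300 + (V_1 - 0)/100 = 0
Collecting terms: 0.01333 × V_1 = 0.03  =>  V_1 = 2.25 V
Part 1:
  Read off the nodal solution: V_1 = 2.25 V
Part 2:
  I_R1 = (V_0 - V_1)/R1 = (9 - 2.25)/300 = 0.0225 A
  Magnitude: I_R1 = 0.0225 A
Part 3:
  I_R2 = (V_1 - V_2)/R2 = (2.25 - 0)/100 = 0.0225 A
  P_R2 = I_R2² × R2 = (0.0225)² × 100 = 0.05063 W

Final answers:
1. V_1 = 2.25 V
2. I_R1 = 0.0225 A
3. P_R2 = 0.05063 W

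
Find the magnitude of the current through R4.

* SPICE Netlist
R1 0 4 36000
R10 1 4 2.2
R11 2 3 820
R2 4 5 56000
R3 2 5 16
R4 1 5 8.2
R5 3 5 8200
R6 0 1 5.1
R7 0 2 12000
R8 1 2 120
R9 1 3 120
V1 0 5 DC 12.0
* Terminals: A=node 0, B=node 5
Nodal analysis, taking node 5 as the 0 V reference.
Source V1 fixes V_0 = 12 V.
KCL at each unknown node (sum of currents leaving = 0; resistances in Ω):
  Node 1: (V_1 - 0)/8.2 + (V_1 - 12)/5.1 + (V_1 - V_2)/120 + (V_1 - V_3)/120 + (V_1 - V_4)/2.2 = 0
  Node 2: (V_2 - 0)/16 + (V_2 - 12)/12000 + (V_2 - V_1)/120 + (V_2 - V_3)/820 = 0
  Node 3: (V_3 - 0)/8200 + (V_3 - V_1)/120 + (V_3 - V_2)/820 = 0
  Node 4: (V_4 - 12)/36000 + (V_4 - 0)/56000 + (V_4 - V_1)/2.2 = 0
Collecting terms (coefficients in siemens):
  0.7892·V_1 - 0.008333·V_2 - 0.008333·V_3 - 0.4545·V_4 = 2.353
  0.07214·V_2 - 0.008333·V_1 - 0.00122·V_3 = 0.001
  0.009675·V_3 - 0.008333·V_1 - 0.00122·V_2 = 0
  0.4546·V_4 - 0.4545·V_1 = 0.0003333
Solving these 4 simultaneous equations (Gaussian elimination) gives:
  V_1 = 7.211 V, V_2 = 0.954 V, V_3 = 6.332 V, V_4 = 7.212 V
I_R4 = (V_1 - V_5)/R4 = (7.211 - 0)/8.2 = 0.8795 A
|I_R4| = 0.8795 A

Final answer: |I_R4| = 0.8795 A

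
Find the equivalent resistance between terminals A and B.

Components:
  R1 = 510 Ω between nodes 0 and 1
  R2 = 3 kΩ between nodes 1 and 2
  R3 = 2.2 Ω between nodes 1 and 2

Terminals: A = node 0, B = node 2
Reduce the network between node 0 (A) and node 2 (B) by series/parallel combination:
  Rp1 = R2 ‖ R3 (parallel, both between nodes 1 and 2) = 1/(1/3000 + 1/2.2) = 2.198 Ω
  Rs1 = R1 + Rp1 (series, joined only at node 1) = 510 + 2.198 = 512.2 Ω
R_eq = 512.2 Ω

Final answer: 512.2 Ω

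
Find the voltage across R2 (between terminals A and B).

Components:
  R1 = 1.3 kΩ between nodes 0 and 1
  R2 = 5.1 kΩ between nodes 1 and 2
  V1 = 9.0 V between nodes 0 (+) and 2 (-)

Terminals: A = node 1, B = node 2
R1 and R2 are in series across V1 (node 0 → node 1 → node 2), and the output A–B is taken across R2, so this is a voltage divider.
Series current: I = V1/(R1 + R2) = 9/(1300 + 5100) = 9/6400 = 0.001406 A
V_R2 = I × R2 = V1 × R2/(R1 + R2) = 9 × 5100/6400 = 7.172 V

Final answer: 7.172 V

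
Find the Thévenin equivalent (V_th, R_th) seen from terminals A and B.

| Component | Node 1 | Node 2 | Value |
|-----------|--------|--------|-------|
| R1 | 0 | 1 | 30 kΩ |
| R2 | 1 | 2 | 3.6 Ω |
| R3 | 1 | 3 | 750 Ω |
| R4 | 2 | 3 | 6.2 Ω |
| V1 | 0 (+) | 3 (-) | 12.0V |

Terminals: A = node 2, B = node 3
Step 1 — V_th is the open-circuit voltage V_A - V_B (nothing connected across the terminals).
Nodal analysis, taking node 3 as the 0 V reference.
Source V1 fixes V_0 = 12 V.
KCL at each unknown node (sum of currents leaving = 0; resistances in Ω):
  Node 1: (V_1 - 12)/30000 + (V_1 - V_2)/3.6 + (V_1 - 0)/750 = 0
  Node 2: (V_2 - V_1)/3.6 + (V_2 - 0)/6.2 = 0
Collecting terms (coefficients in siemens):
  0.2791·V_1 - 0.2778·V_2 = 0.0004
  0.4391·V_2 - 0.2778·V_1 = 0
Determinant D = (0.2791)(0.4391) - (-0.2778)(-0.2778) = 0.0454
V_1 = [(0.0004)(0.4391) - (-0.2778)(0)]/D = 0.003868 V
V_2 = [(0.2791)(0) - (0.0004)(-0.2778)]/D = 0.002447 V
V_th = V_2 - V_3 = 0.002447 - 0 = 0.002447 V
Step 2 — R_th: zero the source — replace V1 by a short circuit (node 3 merges into node 0) — and find the resistance seen between A (node 2) and B (node 0).
Reduce the network between node 2 (A) and node 0 (B) by series/parallel combination:
  Rp1 = R1 ‖ R3 (parallel, both between nodes 0 and 1) = 1/(1/30000 + 1/750) = 731.7 Ω
  Rs1 = R2 + Rp1 (series, joined only at node 1) = 3.6 + 731.7 = 735.3 Ω
  Rp2 = R4 ‖ Rs1 (parallel, both between nodes 0 and 2) = 1/(1/6.2 + 1/735.3) = 6.148 Ω
R_th = 6.148 Ω

Final answer: V_th = 0.002447 V, R_th = 6.148 Ω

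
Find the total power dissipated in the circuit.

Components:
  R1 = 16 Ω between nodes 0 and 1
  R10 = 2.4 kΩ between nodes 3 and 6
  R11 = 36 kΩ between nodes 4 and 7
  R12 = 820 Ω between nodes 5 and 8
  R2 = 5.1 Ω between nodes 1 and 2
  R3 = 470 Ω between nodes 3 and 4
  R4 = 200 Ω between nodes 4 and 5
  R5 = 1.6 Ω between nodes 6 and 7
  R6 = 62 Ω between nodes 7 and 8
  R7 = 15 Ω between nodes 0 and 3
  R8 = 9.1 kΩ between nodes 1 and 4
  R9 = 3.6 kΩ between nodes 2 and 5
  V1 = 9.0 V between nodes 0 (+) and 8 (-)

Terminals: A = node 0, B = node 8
Nodal analysis, taking node 8 as the 0 V reference.
Source V1 fixes V_0 = 9 V.
KCL at each unknown node (sum of currents leaving = 0; resistances in Ω):
  Node 1: (V_1 - 9)/16 + (V_1 - V_2)/5.1 + (V_1 - V_4)/9100 = 0
  Node 2: (V_2 - V_1)/5.1 + (V_2 - V_5)/3600 = 0
  Node 3: (V_3 - V_4)/470 + (V_3 - 9)/15 + (V_3 - V_6)/2400 = 0
  Node 4: (V_4 - V_3)/470 + (V_4 - V_5)/200 + (V_4 - V_1)/9100 + (V_4 - V_7)/36000 = 0
  Node 5: (V_5 - V_4)/200 + (V_5 - V_2)/3600 + (V_5 - 0)/820 = 0
  Node 6: (V_6 - V_7)/1.6 + (V_6 - V_3)/2400 = 0
  Node 7: (V_7 - V_6)/1.6 + (V_7 - 0)/62 + (V_7 - V_4)/36000 = 0
Collecting terms (coefficients in siemens):
  0.2587·V_1 - 0.1961·V_2 - 0.0001099·V_4 = 0.5625
  0.1964·V_2 - 0.1961·V_1 - 0.0002778·V_5 = 0
  0.06921·V_3 - 0.002128·V_4 - 0.0004167·V_6 = 0.6
  0.007265·V_4 - 0.0001099·V_1 - 0.002128·V_3 - 0.005·V_5 - 0.00002778·V_7 = 0
  0.006497·V_5 - 0.0002778·V_2 - 0.005·V_4 = 0
  0.6254·V_6 - 0.0004167·V_3 - 0.625·V_7 = 0
  0.6412·V_7 - 0.00002778·V_4 - 0.625·V_6 = 0
Solving these 7 simultaneous equations (Gaussian elimination) gives:
  V_1 = 8.979 V, V_2 = 8.974 V, V_3 = 8.866 V, V_4 = 6.372 V
  V_5 = 5.287 V, V_6 = 0.2392 V, V_7 = 0.2334 V
Power in each resistor, P = (ΔV)²/R:
  P_R1 = (9 - 8.979)²/16 = 0.00002748 W
  P_R2 = (8.979 - 8.974)²/5.1 = 0.000005349 W
  P_R3 = (8.866 - 6.372)²/470 = 0.01324 W
  P_R4 = (6.372 - 5.287)²/200 = 0.005883 W
  P_R5 = (0.2392 - 0.2334)²/1.6 = 0.00002067 W
  P_R6 = (0.2334 - 0)²/62 = 0.000879 W
  P_R7 = (9 - 8.866)²/15 = 0.001189 W
  P_R8 = (8.979 - 6.372)²/9100 = 0.000747 W
  P_R9 = (8.974 - 5.287)²/3600 = 0.003775 W
  P_R10 = (8.866 - 0.2392)²/2400 = 0.03101 W
  P_R11 = (6.372 - 0.2334)²/36000 = 0.001047 W
  P_R12 = (5.287 - 0)²/820 = 0.03409 W
P_total = P_R1 + P_R2 + P_R3 + P_R4 + P_R5 + P_R6 + P_R7 + P_R8 + P_R9 + P_R10 + P_R11 + P_R12 = 0.09192 W

Final answer: 0.09192 W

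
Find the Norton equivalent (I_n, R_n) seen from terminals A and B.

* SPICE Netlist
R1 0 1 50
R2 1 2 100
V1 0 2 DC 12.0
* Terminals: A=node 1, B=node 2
Find the Thévenin equivalent first; then I_n = V_th/R_th and R_n = R_th.
Step 1 — V_th is the open-circuit voltage V_A - V_B (nothing connected across the terminals).
Nodal analysis, taking node 2 as the 0 V reference.
Source V1 fixes V_0 = 12 V.
KCL at each unknown node (sum of currents leaving = 0; resistances in Ω):
  Node 1: (V_1 - 12)/50 + (V_1 - 0)/100 = 0
Collecting terms: 0.03 × V_1 = 0.24  =>  V_1 = 8 V
V_th = V_1 - V_2 = 8 - 0 = 8 V
Step 2 — R_th: zero the source — replace V1 by a short circuit (node 2 merges into node 0) — and find the resistance seen between A (node 1) and B (node 0).
Reduce the network between node 1 (A) and node 0 (B) by series/parallel combination:
  Rp1 = R1 ‖ R2 (parallel, both between nodes 0 and 1) = 1/(1/50 + 1/100) = 33.33 Ω
R_th = 33.33 Ω
I_n = V_th/R_th = 8/33.33 = 0.24 A, and R_n = R_th = 33.33 Ω

Final answer: I_n = 0.24 A, R_n = 33.33 Ω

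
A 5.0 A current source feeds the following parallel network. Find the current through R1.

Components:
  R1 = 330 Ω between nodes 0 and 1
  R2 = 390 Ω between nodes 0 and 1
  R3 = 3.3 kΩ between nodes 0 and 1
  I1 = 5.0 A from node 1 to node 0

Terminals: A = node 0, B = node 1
All resistors sit directly between nodes 0 and 1, so they are in parallel and share one voltage V; the full source current 5 A splits among them.
1/R_par = 1/330 + 1/390 + 1/3300 = 0.005897 S  =>  R_par = 169.6 Ω
V = I × R_par = 5 × 169.6 = 847.8 V
I_R1 = V/R1 = 847.8/330 = 2.569 A

Final answer: 2.569 A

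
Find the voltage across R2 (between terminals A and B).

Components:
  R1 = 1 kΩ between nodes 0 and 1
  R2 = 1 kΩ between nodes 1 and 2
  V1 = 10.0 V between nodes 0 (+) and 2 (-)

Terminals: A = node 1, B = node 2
R1 and R2 are in series across V1 (node 0 → node 1 → node 2), and the output A–B is taken across R2, so this is a voltage divider.
Series current: I = V1/(R1 + R2) = 10/(1000 + 1000) = 10/2000 = 0.005 A
V_R2 = I × R2 = V1 × R2/(R1 + R2) = 10 × 1000/2000 = 5 V

Final answer: 5 V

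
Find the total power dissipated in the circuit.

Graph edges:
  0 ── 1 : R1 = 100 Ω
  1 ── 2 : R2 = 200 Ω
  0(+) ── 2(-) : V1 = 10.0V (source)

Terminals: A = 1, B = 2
Nodal analysis, taking node 2 as the 0 V reference.
Source V1 fixes V_0 = 10 V.
KCL at each unknown node (sum of currents leaving = 0; resistances in Ω):
  Node 1: (V_1 - 10)/100 + (V_1 - 0)/200 = 0
Collecting terms: 0.015 × V_1 = 0.1  =>  V_1 = 6.667 V
Power in each resistor, P = (ΔV)²/R:
  P_R1 = (10 - 6.667)²/100 = 0.1111 W
  P_R2 = (6.667 - 0)²/200 = 0.2222 W
P_total = P_R1 + P_R2 = 0.3333 W

Final answer: 0.3333 W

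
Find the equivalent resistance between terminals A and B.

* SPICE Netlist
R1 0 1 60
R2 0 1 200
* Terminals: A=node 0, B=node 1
Reduce the network between node 0 (A) and node 1 (B) by series/parallel combination:
  Rp1 = R1 ‖ R2 (parallel, both between nodes 0 and 1) = 1/(1/60 + 1/200) = 46.15 Ω
R_eq = 46.15 Ω

Final answer: 46.15 Ω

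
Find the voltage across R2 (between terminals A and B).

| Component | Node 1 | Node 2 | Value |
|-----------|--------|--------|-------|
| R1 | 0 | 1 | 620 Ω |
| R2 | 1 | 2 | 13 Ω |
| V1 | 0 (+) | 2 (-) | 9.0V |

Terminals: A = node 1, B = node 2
R1 and R2 are in series across V1 (node 0 → node 1 → node 2), and the output A–B is taken across R2, so this is a voltage divider.
Series current: I = V1/(R1 + R2) = 9/(620 + 13) = 9/633 = 0.01422 A
V_R2 = I × R2 = V1 × R2/(R1 + R2) = 9 × 13/633 = 0.1848 V

Final answer: 0.1848 V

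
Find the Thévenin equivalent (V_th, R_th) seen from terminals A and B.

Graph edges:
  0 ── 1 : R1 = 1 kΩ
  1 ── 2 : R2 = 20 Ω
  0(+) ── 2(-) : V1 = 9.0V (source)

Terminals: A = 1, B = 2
Step 1 — V_th is the open-circuit voltage V_A - V_B (nothing connected across the terminals).
Nodal analysis, taking node 2 as the 0 V reference.
Source V1 fixes V_0 = 9 V.
KCL at each unknown node (sum of currents leaving = 0; resistances in Ω):
  Node 1: (V_1 - 9)/1000 + (V_1 - 0)/20 = 0
Collecting terms: 0.051 × V_1 = 0.009  =>  V_1 = 0.1765 V
V_th = V_1 - V_2 = 0.1765 - 0 = 0.1765 V
Step 2 — R_th: zero the source — replace V1 by a short circuit (node 2 merges into node 0) — and find the resistance seen between A (node 1) and B (node 0).
Reduce the network between node 1 (A) and node 0 (B) by series/parallel combination:
  Rp1 = R1 ‖ R2 (parallel, both between nodes 0 and 1) = 1/(1/1000 + 1/20) = 19.61 Ω
R_th = 19.61 Ω

Final answer: V_th = 0.1765 V, R_th = 19.61 Ω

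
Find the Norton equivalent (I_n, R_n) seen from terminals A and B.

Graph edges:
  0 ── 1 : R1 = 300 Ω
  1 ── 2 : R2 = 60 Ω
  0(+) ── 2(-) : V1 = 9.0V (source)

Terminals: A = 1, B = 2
Find the Thévenin equivalent first; then I_n = V_th/R_th and R_n = R_th.
Step 1 — V_th is the open-circuit voltage V_A - V_B (nothing connected across the terminals).
Nodal analysis, taking node 2 as the 0 V reference.
Source V1 fixes V_0 = 9 V.
KCL at each unknown node (sum of currents leaving = 0; resistances in Ω):
  Node 1: (V_1 - 9)/300 + (V_1 - 0)/60 = 0
Collecting terms: 0.02 × V_1 = 0.03  =>  V_1 = 1.5 V
V_th = V_1 - V_2 = 1.5 - 0 = 1.5 V
Step 2 — R_th: zero the source — replace V1 by a short circuit (node 2 merges into node 0) — and find the resistance seen between A (node 1) and B (node 0).
Reduce the network between node 1 (A) and node 0 (B) by series/parallel combination:
  Rp1 = R1 ‖ R2 (parallel, both between nodes 0 and 1) = 1/(1/300 + 1/60) = 50 Ω
R_th = 50 Ω
I_n = V_th/R_th = 1.5/50 = 0.03 A, and R_n = R_th = 50 Ω

Final answer: I_n = 0.03 A, R_n = 50 Ω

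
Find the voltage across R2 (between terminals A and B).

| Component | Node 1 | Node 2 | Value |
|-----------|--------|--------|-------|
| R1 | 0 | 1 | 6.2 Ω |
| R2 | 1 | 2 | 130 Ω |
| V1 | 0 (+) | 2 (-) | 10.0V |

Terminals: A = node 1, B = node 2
R1 and R2 are in series across V1 (node 0 → node 1 → node 2), and the output A–B is taken across R2, so this is a voltage divider.
Series current: I = V1/(R1 + R2) = 10/(6.2 + 130) = 10/136.2 = 0.07342 A
V_R2 = I × R2 = V1 × R2/(R1 + R2) = 10 × 130/136.2 = 9.545 V

Final answer: 9.545 V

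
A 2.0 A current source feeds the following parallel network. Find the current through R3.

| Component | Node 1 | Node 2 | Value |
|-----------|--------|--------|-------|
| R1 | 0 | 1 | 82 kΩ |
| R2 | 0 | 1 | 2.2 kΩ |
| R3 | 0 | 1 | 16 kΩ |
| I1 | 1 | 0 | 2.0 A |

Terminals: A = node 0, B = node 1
All resistors sit directly between nodes 0 and 1, so they are in parallel and share one voltage V; the full source current 2 A splits among them.
1/R_par = 1/82000 + 1/2200 + 1/16000 = 0.0005292 S  =>  R_par = 1889 Ω
V = I × R_par = 2 × 1889 = 3779 V
I_R3 = V/R3 = 3779/16000 = 0.2362 A

Final answer: 0.2362 A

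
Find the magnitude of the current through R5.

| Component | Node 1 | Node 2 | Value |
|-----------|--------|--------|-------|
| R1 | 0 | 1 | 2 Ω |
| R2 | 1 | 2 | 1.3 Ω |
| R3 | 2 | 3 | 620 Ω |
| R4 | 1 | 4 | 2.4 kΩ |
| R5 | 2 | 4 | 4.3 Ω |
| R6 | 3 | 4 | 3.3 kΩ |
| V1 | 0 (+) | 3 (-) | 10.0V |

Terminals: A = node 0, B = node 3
Nodal analysis, taking node 3 as the 0 V reference.
Source V1 fixes V_0 = 10 V.
KCL at each unknown node (sum of currents leaving = 0; resistances in Ω):
  Node 1: (V_1 - 10)/2 + (V_1 - V_2)/1.3 + (V_1 - V_4)/2400 = 0
  Node 2: (V_2 - V_1)/1.3 + (V_2 - 0)/620 + (V_2 - V_4)/4.3 = 0
  Node 4: (V_4 - V_1)/2400 + (V_4 - V_2)/4.3 + (V_4 - 0)/3300 = 0
Collecting terms (coefficients in siemens):
  1.27·V_1 - 0.7692·V_2 - 0.0004167·V_4 = 5
  1.003·V_2 - 0.7692·V_1 - 0.2326·V_4 = 0
  0.2333·V_4 - 0.0004167·V_1 - 0.2326·V_2 = 0
Solving these 3 simultaneous equations (Gaussian elimination) gives:
  V_1 = 9.962 V, V_2 = 9.937 V, V_4 = 9.924 V
I_R5 = (V_2 - V_4)/R5 = (9.937 - 9.924)/4.3 = 0.002992 A
|I_R5| = 0.002992 A

Final answer: |I_R5| = 0.002992 A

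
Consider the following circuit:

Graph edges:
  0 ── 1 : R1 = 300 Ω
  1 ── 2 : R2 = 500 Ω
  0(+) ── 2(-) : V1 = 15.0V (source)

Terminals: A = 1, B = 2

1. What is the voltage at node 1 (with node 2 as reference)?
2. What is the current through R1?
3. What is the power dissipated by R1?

Nodal analysis, taking node 2 as the 0 V reference.
Source V1 fixes V_0 = 15 V.
KCL at each unknown node (sum of currents leaving = 0; resistances in Ω):
  Node 1: (V_1 - 15)/300 + (V_1 - 0)/500 = 0
Collecting terms: 0.005333 × V_1 = 0.05  =>  V_1 = 9.375 V
Part 1:
  Read off the nodal solution: V_1 = 9.375 V
Part 2:
  I_R1 = (V_0 - V_1)/R1 = (15 - 9.375)/300 = 0.01875 A
  Magnitude: I_R1 = 0.01875 A
Part 3:
  I_R1 = (V_0 - V_1)/R1 = (15 - 9.375)/300 = 0.01875 A
  P_R1 = I_R1² × R1 = (0.01875)² × 300 = 0.1055 W

Final answers:
1. V_1 = 9.375 V
2. I_R1 = 0.01875 A
3. P_R1 = 0.1055 W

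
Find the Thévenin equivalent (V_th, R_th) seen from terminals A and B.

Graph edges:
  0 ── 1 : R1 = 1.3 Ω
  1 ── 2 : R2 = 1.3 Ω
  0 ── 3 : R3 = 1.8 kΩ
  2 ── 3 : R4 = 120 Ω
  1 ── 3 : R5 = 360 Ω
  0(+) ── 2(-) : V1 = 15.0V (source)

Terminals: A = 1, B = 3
Step 1 — V_th is the open-circuit voltage V_A - V_B (nothing connected across the terminals).
Nodal analysis, taking node 2 as the 0 V reference.
Source V1 fixes V_0 = 15 V.
KCL at each unknown node (sum of currents leaving = 0; resistances in Ω):
  Node 1: (V_1 - 15)/1.3 + (V_1 - 0)/1.3 + (V_1 - V_3)/360 = 0
  Node 3: (V_3 - 15)/1800 + (V_3 - 0)/120 + (V_3 - V_1)/360 = 0
Collecting terms (coefficients in siemens):
  1.541·V_1 - 0.002778·V_3 = 11.54
  0.01167·V_3 - 0.002778·V_1 = 0.008333
Determinant D = (1.541)(0.01167) - (-0.002778)(-0.002778) = 0.01797
V_1 = [(11.54)(0.01167) - (-0.002778)(0.008333)]/D = 7.491 V
V_3 = [(1.541)(0.008333) - (11.54)(-0.002778)]/D = 2.498 V
V_th = V_1 - V_3 = 7.491 - 2.498 = 4.993 V
Step 2 — R_th: zero the source — replace V1 by a short circuit (node 2 merges into node 0) — and find the resistance seen between A (node 1) and B (node 3).
Reduce the network between node 1 (A) and node 3 (B) by series/parallel combination:
  Rp1 = R1 ‖ R2 (parallel, both between nodes 0 and 1) = 1/(1/1.3 + 1/1.3) = 0.65 Ω
  Rp2 = R3 ‖ R4 (parallel, both between nodes 0 and 3) = 1/(1/1800 + 1/120) = 112.5 Ω
  Rs1 = Rp1 + Rp2 (series, joined only at node 0) = 0.65 + 112.5 = 113.2 Ω
  Rp3 = R5 ‖ Rs1 (parallel, both between nodes 1 and 3) = 1/(1/360 + 1/113.2) = 86.09 Ω
R_th = 86.09 Ω

Final answer: V_th = 4.993 V, R_th = 86.09 Ω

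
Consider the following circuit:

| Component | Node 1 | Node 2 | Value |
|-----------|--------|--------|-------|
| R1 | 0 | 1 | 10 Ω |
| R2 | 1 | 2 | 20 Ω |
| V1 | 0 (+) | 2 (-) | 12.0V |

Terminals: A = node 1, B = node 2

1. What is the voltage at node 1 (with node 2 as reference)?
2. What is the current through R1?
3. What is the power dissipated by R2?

Nodal analysis, taking node 2 as the 0 V reference.
Source V1 fixes V_0 = 12 V.
KCL at each unknown node (sum of currents leaving = 0; resistances in Ω):
  Node 1: (V_1 - 12)/10 + (V_1 - 0)/20 = 0
Collecting terms: 0.15 × V_1 = 1.2  =>  V_1 = 8 V
Part 1:
  Read off the nodal solution: V_1 = 8 V
Part 2:
  I_R1 = (V_0 - V_1)/R1 = (12 - 8)/10 = 0.4 A
  Magnitude: I_R1 = 0.4 A
Part 3:
  I_R2 = (V_1 - V_2)/R2 = (8 - 0)/20 = 0.4 A
  P_R2 = I_R2² × R2 = (0.4)² × 20 = 3.2 W

Final answers:
1. V_1 = 8 V
2. I_R1 = 0.4 A
3. P_R2 = 3.2 W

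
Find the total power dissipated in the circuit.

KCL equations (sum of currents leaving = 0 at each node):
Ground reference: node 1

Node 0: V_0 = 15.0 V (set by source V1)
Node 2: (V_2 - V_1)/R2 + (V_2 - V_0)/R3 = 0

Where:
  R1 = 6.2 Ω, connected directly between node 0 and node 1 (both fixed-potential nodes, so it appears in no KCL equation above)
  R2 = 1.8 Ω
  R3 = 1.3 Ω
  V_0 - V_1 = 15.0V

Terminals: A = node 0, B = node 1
Nodal analysis, taking node 1 as the 0 V reference.
Source V1 fixes V_0 = 15 V.
KCL at each unknown node (sum of currents leaving = 0; resistances in Ω):
  Node 2: (V_2 - 0)/1.8 + (V_2 - 15)/1.3 = 0
Collecting terms: 1.325 × V_2 = 11.54  =>  V_2 = 8.71 V
Power in each resistor, P = (ΔV)²/R:
  P_R1 = (15 - 0)²/6.2 = 36.29 W
  P_R2 = (0 - 8.71)²/1.8 = 42.14 W
  P_R3 = (15 - 8.71)²/1.3 = 30.44 W
P_total = P_R1 + P_R2 + P_R3 = 108.9 W

Final answer: 108.9 W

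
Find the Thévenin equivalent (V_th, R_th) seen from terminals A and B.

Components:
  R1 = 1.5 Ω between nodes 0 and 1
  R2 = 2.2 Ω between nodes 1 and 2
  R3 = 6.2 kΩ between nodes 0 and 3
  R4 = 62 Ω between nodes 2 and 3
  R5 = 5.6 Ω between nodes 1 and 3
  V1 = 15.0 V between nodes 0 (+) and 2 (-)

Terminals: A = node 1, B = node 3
Step 1 — V_th is the open-circuit voltage V_A - V_B (nothing connected across the terminals).
Nodal analysis, taking node 2 as the 0 V reference.
Source V1 fixes V_0 = 15 V.
KCL at each unknown node (sum of currents leaving = 0; resistances in Ω):
  Node 1: (V_1 - 15)/1.5 + (V_1 - 0)/2.2 + (V_1 - V_3)/5.6 = 0
  Node 3: (V_3 - 15)/6200 + (V_3 - 0)/62 + (V_3 - V_1)/5.6 = 0
Collecting terms (coefficients in siemens):
  1.3·V_1 - 0.1786·V_3 = 10
  0.1949·V_3 - 0.1786·V_1 = 0.002419
Determinant D = (1.3)(0.1949) - (-0.1786)(-0.1786) = 0.2214
V_1 = [(10)(0.1949) - (-0.1786)(0.002419)]/D = 8.804 V
V_3 = [(1.3)(0.002419) - (10)(-0.1786)]/D = 8.08 V
V_th = V_1 - V_3 = 8.804 - 8.08 = 0.7236 V
Step 2 — R_th: zero the source — replace V1 by a short circuit (node 2 merges into node 0) — and find the resistance seen between A (node 1) and B (node 3).
Reduce the network between node 1 (A) and node 3 (B) by series/parallel combination:
  Rp1 = R1 ‖ R2 (parallel, both between nodes 0 and 1) = 1/(1/1.5 + 1/2.2) = 0.8919 Ω
  Rp2 = R3 ‖ R4 (parallel, both between nodes 0 and 3) = 1/(1/6200 + 1/62) = 61.39 Ω
  Rs1 = Rp1 + Rp2 (series, joined only at node 0) = 0.8919 + 61.39 = 62.28 Ω
  Rp3 = R5 ‖ Rs1 (parallel, both between nodes 1 and 3) = 1/(1/5.6 + 1/62.28) = 5.138 Ω
R_th = 5.138 Ω

Final answer: V_th = 0.7236 V, R_th = 5.138 Ω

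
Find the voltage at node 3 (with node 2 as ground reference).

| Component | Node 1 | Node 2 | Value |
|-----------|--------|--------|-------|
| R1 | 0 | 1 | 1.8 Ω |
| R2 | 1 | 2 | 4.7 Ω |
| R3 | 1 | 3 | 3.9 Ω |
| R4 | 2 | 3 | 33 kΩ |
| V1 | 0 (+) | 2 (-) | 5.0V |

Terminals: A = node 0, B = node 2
Nodal analysis, taking node 2 as the 0 V reference.
Source V1 fixes V_0 = 5 V.
KCL at each unknown node (sum of currents leaving = 0; resistances in Ω):
  Node 1: (V_1 - 5)/1.8 + (V_1 - 0)/4.7 + (V_1 - V_3)/3.9 = 0
  Node 3: (V_3 - V_1)/3.9 + (V_3 - 0)/33000 = 0
Collecting terms (coefficients in siemens):
  1.025·V_1 - 0.2564·V_3 = 2.778
  0.2564·V_3 - 0.2564·V_1 = 0
Determinant D = (1.025)(0.2564) - (-0.2564)(-0.2564) = 0.197
V_1 = [(2.778)(0.2564) - (-0.2564)(0)]/D = 3.615 V
V_3 = [(1.025)(0) - (2.778)(-0.2564)]/D = 3.615 V
The requested potential is V_3 = 3.615 V.

Final answer: V_3 = 3.615 V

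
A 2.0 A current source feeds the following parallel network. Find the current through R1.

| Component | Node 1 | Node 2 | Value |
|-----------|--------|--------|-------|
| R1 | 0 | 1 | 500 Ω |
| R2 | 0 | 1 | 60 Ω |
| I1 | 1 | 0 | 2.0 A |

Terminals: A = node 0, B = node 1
All resistors sit directly between nodes 0 and 1, so they are in parallel and share one voltage V; the full source current 2 A splits among them.
1/R_par = 1/500 + 1/60 = 0.01867 S  =>  R_par = 53.57 Ω
V = I × R_par = 2 × 53.57 = 107.1 V
I_R1 = V/R1 = 107.1/500 = 0.2143 A

Final answer: 0.2143 A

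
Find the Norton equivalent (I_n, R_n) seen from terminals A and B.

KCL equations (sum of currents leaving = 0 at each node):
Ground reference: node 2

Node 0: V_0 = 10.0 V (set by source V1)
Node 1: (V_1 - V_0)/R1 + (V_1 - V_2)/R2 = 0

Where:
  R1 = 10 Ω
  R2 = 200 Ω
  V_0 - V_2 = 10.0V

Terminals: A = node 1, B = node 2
Find the Thévenin equivalent first; then I_n = V_th/R_th and R_n = R_th.
Step 1 — V_th is the open-circuit voltage V_A - V_B (nothing connected across the terminals).
Nodal analysis, taking node 2 as the 0 V reference.
Source V1 fixes V_0 = 10 V.
KCL at each unknown node (sum of currents leaving = 0; resistances in Ω):
  Node 1: (V_1 - 10)/10 + (V_1 - 0)/200 = 0
Collecting terms: 0.105 × V_1 = 1  =>  V_1 = 9.524 V
V_th = V_1 - V_2 = 9.524 - 0 = 9.524 V
Step 2 — R_th: zero the source — replace V1 by a short circuit (node 2 merges into node 0) — and find the resistance seen between A (node 1) and B (node 0).
Reduce the network between node 1 (A) and node 0 (B) by series/parallel combination:
  Rp1 = R1 ‖ R2 (parallel, both between nodes 0 and 1) = 1/(1/10 + 1/200) = 9.524 Ω
R_th = 9.524 Ω
I_n = V_th/R_th = 9.524/9.524 = 1 A, and R_n = R_th = 9.524 Ω

Final answer: I_n = 1 A, R_n = 9.524 Ω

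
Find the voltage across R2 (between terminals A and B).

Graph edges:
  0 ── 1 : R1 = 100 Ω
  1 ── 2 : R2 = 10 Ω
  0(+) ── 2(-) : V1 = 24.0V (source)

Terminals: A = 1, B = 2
R1 and R2 are in series across V1 (node 0 → node 1 → node 2), and the output A–B is taken across R2, so this is a voltage divider.
Series current: I = V1/(R1 + R2) = 24/(100 + 10) = 24/110 = 0.2182 A
V_R2 = I × R2 = V1 × R2/(R1 + R2) = 24 × 10/110 = 2.182 V

Final answer: 2.182 V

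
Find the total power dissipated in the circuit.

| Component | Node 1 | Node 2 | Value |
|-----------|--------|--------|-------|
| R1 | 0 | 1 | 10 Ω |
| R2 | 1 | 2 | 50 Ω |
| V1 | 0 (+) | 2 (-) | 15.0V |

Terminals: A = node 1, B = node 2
Nodal analysis, taking node 2 as the 0 V reference.
Source V1 fixes V_0 = 15 V.
KCL at each unknown node (sum of currents leaving = 0; resistances in Ω):
  Node 1: (V_1 - 15)/10 + (V_1 - 0)/50 = 0
Collecting terms: 0.12 × V_1 = 1.5  =>  V_1 = 12.5 V
Power in each resistor, P = (ΔV)²/R:
  P_R1 = (15 - 12.5)²/10 = 0.625 W
  P_R2 = (12.5 - 0)²/50 = 3.125 W
P_total = P_R1 + P_R2 = 3.75 W

Final answer: 3.75 W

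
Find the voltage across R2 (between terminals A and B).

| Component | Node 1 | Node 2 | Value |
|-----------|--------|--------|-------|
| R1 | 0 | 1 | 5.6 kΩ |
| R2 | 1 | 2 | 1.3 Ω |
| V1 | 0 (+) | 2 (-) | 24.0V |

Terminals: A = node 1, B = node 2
R1 and R2 are in series across V1 (node 0 → node 1 → node 2), and the output A–B is taken across R2, so this is a voltage divider.
Series current: I = V1/(R1 + R2) = 24/(5600 + 1.3) = 24/5601 = 0.004285 A
V_R2 = I × R2 = V1 × R2/(R1 + R2) = 24 × 1.3/5601 = 0.00557 V

Final answer: 0.00557 V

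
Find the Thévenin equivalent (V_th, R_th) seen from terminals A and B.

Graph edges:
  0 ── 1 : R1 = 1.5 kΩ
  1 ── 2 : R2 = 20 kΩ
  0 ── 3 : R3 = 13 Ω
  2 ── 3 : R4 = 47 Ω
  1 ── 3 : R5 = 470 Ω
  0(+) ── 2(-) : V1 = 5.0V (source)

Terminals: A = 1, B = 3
Step 1 — V_th is the open-circuit voltage V_A - V_B (nothing connected across the terminals).
Nodal analysis, taking node 2 as the 0 V reference.
Source V1 fixes V_0 = 5 V.
KCL at each unknown node (sum of currents leaving = 0; resistances in Ω):
  Node 1: (V_1 - 5)/1500 + (V_1 - 0)/20000 + (V_1 - V_3)/470 = 0
  Node 3: (V_3 - 5)/13 + (V_3 - 0)/47 + (V_3 - V_1)/470 = 0
Collecting terms (coefficients in siemens):
  0.002844·V_1 - 0.002128·V_3 = 0.003333
  0.1003·V_3 - 0.002128·V_1 = 0.3846
Determinant D = (0.002844)(0.1003) - (-0.002128)(-0.002128) = 0.0002808
V_1 = [(0.003333)(0.1003) - (-0.002128)(0.3846)]/D = 4.105 V
V_3 = [(0.002844)(0.3846) - (0.003333)(-0.002128)]/D = 3.921 V
V_th = V_1 - V_3 = 4.105 - 3.921 = 0.1841 V
Step 2 — R_th: zero the source — replace V1 by a short circuit (node 2 merges into node 0) — and find the resistance seen between A (node 1) and B (node 3).
Reduce the network between node 1 (A) and node 3 (B) by series/parallel combination:
  Rp1 = R1 ‖ R2 (parallel, both between nodes 0 and 1) = 1/(1/1500 + 1/20000) = 1395 Ω
  Rp2 = R3 ‖ R4 (parallel, both between nodes 0 and 3) = 1/(1/13 + 1/47) = 10.18 Ω
  Rs1 = Rp1 + Rp2 (series, joined only at node 0) = 1395 + 10.18 = 1406 Ω
  Rp3 = R5 ‖ Rs1 (parallel, both between nodes 1 and 3) = 1/(1/470 + 1/1406) = 352.2 Ω
R_th = 352.2 Ω

Final answer: V_th = 0.1841 V, R_th = 352.2 Ω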